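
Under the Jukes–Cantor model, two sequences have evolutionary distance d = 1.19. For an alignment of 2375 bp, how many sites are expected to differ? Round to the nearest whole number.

1417

Invert JC69: p = (3/4)(1 − e^(−4d/3)) = 0.75 × (1 − e^(-1.586667)) = 0.75 × (1 − 0.204606) = 0.596546.
Expected differing sites = pL ≈ 0.596546 × 2375 = 1416.79675 ≈ 1417.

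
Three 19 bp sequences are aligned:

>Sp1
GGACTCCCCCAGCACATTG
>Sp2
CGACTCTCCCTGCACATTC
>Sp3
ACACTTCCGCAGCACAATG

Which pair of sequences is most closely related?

Sp1 and Sp2

Sp1–Sp2: 4/19 differ, p = 0.211, d = 0.247.
Sp1–Sp3: 5/19 differ, p = 0.263, d = 0.324.
Sp2–Sp3: 8/19 differ, p = 0.421, d = 0.618.
The smallest distance is between Sp1 and Sp2.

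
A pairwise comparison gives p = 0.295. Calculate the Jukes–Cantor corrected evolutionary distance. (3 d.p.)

d = −(3/4) ln(1 − 4p/3) = −0.75 ln(1 − 0.393333) = −0.75 ln(0.606667)
  = −0.75 × (-0.499775) = 0.374831 substitutions/site.

0.375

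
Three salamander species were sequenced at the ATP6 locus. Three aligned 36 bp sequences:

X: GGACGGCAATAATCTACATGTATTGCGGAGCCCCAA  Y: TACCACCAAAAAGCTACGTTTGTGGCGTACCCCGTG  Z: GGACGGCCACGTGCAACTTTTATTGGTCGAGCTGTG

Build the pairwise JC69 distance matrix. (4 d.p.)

d(X,Y) = 0.6735, d(X,Z) = 0.8240, d(Y,Z) = 1.0124

X–Y: 16/36 sites differ → p ≈ 0.444444, d = −0.75 ln(1 − 0.592592) = 0.673455 ≈ 0.6735.
X–Z: 18/36 sites differ → p = 0.5, d = −0.75 ln(1 − 0.666667) = 0.823960 ≈ 0.8240.
Y–Z: 20/36 sites differ → p ≈ 0.555556, d = −0.75 ln(1 − 0.740741) = 1.012446 ≈ 1.0124.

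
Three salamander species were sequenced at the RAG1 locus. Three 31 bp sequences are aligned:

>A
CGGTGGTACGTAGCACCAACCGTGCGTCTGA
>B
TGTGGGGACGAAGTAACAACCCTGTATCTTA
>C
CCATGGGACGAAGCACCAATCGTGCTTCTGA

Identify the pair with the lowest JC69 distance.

A and C

A–B: 11/31 differ, p = 0.355, d = 0.481.
A–C: 6/31 differ, p = 0.194, d = 0.224.
B–C: 11/31 differ, p = 0.355, d = 0.481.
The smallest distance is between A and C.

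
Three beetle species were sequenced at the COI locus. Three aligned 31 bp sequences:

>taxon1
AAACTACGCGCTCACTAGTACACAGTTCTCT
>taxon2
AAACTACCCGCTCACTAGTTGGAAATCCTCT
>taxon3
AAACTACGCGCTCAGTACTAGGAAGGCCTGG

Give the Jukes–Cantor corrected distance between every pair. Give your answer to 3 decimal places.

taxon1–taxon2: 7/31 sites differ → p ≈ 0.225806, d = −0.75 ln(1 − 0.301075) = 0.268659 ≈ 0.269.
taxon1–taxon3: 9/31 sites differ → p ≈ 0.290323, d = −0.75 ln(1 − 0.387097) = 0.367161 ≈ 0.367.
taxon2–taxon3: 8/31 sites differ → p ≈ 0.258065, d = −0.75 ln(1 − 0.344087) = 0.316295 ≈ 0.316.

d(taxon1,taxon2) = 0.269, d(taxon1,taxon3) = 0.367, d(taxon2,taxon3) = 0.316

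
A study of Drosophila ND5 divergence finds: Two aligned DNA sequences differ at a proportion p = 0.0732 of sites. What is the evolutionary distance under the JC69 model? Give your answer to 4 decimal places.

d = −(3/4) ln(1 − 4p/3) = −0.75 ln(1 − 0.0976) = −0.75 ln(0.9024)
  = −0.75 × (-0.102697) = 0.077023 substitutions/site.

0.0770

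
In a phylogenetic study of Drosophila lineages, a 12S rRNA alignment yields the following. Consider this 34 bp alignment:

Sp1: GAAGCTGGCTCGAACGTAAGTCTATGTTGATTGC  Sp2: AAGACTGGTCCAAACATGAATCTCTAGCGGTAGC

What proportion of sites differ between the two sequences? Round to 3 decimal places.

0.441

The sequences differ at 15 of 34 positions.
p = 15/34 = 0.441176… ≈ 0.441 (to 3 d.p.).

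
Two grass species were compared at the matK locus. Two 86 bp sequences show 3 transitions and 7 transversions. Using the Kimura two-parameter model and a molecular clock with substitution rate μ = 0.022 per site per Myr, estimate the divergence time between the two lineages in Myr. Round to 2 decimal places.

2.87

P = 3/86 ≈ 0.034884 and Q = 7/86 ≈ 0.081395.
Under the Kimura two-parameter model, d = −½ ln(1 − 2P − Q) − ¼ ln(1 − 2Q).
1 − 2P − Q = 0.848837, giving −½ ln(0.848837) = 0.081944.
1 − 2Q = 0.83721, giving −¼ ln(0.83721) = 0.044420.
d = 0.081944 + 0.044420 = 0.126364.
Under a molecular clock d = 2μt, so t = d/(2μ) = 0.126364 / (2 × 0.022) = 2.87 Myr.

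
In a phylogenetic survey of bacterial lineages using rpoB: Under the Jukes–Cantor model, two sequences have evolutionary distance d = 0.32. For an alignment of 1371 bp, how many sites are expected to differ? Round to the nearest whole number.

Invert JC69: p = (3/4)(1 − e^(−4d/3)) = 0.75 × (1 − e^(-0.426667)) = 0.75 × (1 − 0.652681) = 0.260489.
Expected differing sites = pL ≈ 0.260489 × 1371 = 357.130419 ≈ 357.

357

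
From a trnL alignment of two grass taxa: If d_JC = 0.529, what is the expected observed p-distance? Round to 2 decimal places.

0.38

p = (3/4)(1 − e^(−4d/3)) = 0.75 × (1 − e^(-0.705333)) = 0.75 × (1 − 0.493944) = 0.379542.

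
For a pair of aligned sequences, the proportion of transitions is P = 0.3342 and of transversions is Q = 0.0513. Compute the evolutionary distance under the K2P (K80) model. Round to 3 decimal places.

0.663

Under the Kimura two-parameter model, d = −½ ln(1 − 2P − Q) − ¼ ln(1 − 2Q).
1 − 2P − Q = 0.2803, giving −½ ln(0.2803) = 0.635947.
1 − 2Q = 0.8974, giving −¼ ln(0.8974) = 0.027063.
d = 0.635947 + 0.027063 = 0.663010.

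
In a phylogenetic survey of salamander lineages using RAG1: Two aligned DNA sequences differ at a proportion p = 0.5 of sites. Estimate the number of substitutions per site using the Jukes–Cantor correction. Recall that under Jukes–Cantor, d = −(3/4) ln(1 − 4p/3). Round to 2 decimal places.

0.82

d = −(3/4) ln(1 − 4p/3) = −0.75 ln(1 − 0.666667) = −0.75 ln(0.333333)
  = −0.75 × (-1.098613) = 0.823960 substitutions/site.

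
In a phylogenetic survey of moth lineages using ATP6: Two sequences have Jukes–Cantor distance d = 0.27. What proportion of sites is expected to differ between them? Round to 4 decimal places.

0.2267

p = (3/4)(1 − e^(−4d/3)) = 0.75 × (1 − e^(-0.36)) = 0.75 × (1 − 0.697676) = 0.226743.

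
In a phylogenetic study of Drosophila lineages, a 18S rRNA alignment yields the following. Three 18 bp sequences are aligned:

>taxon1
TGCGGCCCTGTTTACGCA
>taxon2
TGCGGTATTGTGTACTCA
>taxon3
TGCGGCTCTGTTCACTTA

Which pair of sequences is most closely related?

taxon1–taxon2: 5/18 differ, p = 0.278, d = 0.347.
taxon1–taxon3: 4/18 differ, p = 0.222, d = 0.264.
taxon2–taxon3: 6/18 differ, p = 0.333, d = 0.441.
The smallest distance is between taxon1 and taxon3.

taxon1 and taxon3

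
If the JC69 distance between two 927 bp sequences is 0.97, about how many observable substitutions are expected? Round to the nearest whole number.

505

Invert JC69: p = (3/4)(1 − e^(−4d/3)) = 0.75 × (1 − e^(-1.293333)) = 0.75 × (1 − 0.274355) = 0.544234.
Expected differing sites = pL ≈ 0.544234 × 927 = 504.504918 ≈ 505.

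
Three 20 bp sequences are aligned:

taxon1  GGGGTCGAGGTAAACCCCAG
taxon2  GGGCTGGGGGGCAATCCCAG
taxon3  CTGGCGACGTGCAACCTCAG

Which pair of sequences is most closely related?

taxon1 and taxon2

taxon1–taxon2: 6/20 differ, p = 0.300, d = 0.383.
taxon1–taxon3: 10/20 differ, p = 0.500, d = 0.824.
taxon2–taxon3: 9/20 differ, p = 0.450, d = 0.687.
The smallest distance is between taxon1 and taxon2.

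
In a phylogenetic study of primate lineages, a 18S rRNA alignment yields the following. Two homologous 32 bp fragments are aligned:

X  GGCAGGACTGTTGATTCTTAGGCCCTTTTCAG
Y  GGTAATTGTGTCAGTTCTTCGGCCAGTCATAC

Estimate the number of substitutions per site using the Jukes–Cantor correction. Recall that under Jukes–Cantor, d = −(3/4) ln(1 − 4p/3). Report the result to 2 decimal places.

The sequences differ at 15 of 32 sites, so p = 15/32 = 0.46875.
d = −(3/4) ln(1 − 4p/3) = −0.75 ln(1 − 0.625) = −0.75 ln(0.375)
  = −0.75 × (-0.980829) = 0.735622 substitutions/site.

0.74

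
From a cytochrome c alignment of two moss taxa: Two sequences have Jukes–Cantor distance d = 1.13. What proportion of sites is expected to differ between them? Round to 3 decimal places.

0.584

p = (3/4)(1 − e^(−4d/3)) = 0.75 × (1 − e^(-1.506667)) = 0.75 × (1 − 0.221647) = 0.583765.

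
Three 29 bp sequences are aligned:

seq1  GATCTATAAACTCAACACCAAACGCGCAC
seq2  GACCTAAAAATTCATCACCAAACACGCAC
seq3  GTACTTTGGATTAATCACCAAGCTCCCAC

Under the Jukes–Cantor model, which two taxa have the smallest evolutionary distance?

seq1–seq2: 5/29 differ, p = 0.172, d = 0.196.
seq1–seq3: 11/29 differ, p = 0.379, d = 0.529.
seq2–seq3: 10/29 differ, p = 0.345, d = 0.462.
The smallest distance is between seq1 and seq2.

seq1 and seq2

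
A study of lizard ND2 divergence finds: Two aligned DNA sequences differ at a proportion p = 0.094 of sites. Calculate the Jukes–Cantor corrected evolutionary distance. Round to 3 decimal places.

d = −(3/4) ln(1 − 4p/3) = −0.75 ln(1 − 0.125333) = −0.75 ln(0.874667)
  = −0.75 × (-0.133912) = 0.100434 substitutions/site.

0.100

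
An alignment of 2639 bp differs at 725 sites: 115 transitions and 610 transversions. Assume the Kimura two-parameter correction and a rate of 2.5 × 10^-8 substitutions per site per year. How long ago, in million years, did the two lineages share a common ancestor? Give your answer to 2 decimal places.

P = 115/2639 ≈ 0.043577 and Q = 610/2639 ≈ 0.231148.
Under the Kimura two-parameter model, d = −½ ln(1 − 2P − Q) − ¼ ln(1 − 2Q).
1 − 2P − Q = 0.681698, giving −½ ln(0.681698) = 0.191584.
1 − 2Q = 0.537704, giving −¼ ln(0.537704) = 0.155112.
d = 0.191584 + 0.155112 = 0.346696.
Under a molecular clock d = 2μt, so t = d/(2μ) = 0.346696 / (2 × 2.5 × 10^-8) = 6.93 million years.

6.93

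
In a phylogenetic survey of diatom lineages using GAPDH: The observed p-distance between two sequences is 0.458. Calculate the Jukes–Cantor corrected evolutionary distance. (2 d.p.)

d = −(3/4) ln(1 − 4p/3) = −0.75 ln(1 − 0.610667) = −0.75 ln(0.389333)
  = −0.75 × (-0.943320) = 0.707490 substitutions/site.

0.71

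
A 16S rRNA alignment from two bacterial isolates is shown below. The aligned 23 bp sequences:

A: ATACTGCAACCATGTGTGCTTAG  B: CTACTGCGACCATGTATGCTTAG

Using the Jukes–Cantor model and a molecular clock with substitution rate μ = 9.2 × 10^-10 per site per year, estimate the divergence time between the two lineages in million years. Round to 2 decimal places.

77.88

The sequences differ at 3 of 23 sites (1, 8, 16), so p = 3/23 ≈ 0.130435.
d = −(3/4) ln(1 − 4p/3) = −0.75 ln(1 − 0.173913) = −0.75 ln(0.826087)
  = −0.75 × (-0.191055) = 0.143291 substitutions/site.
Under a molecular clock d = 2μt, so t = d/(2μ) = 0.143291 / (2 × 9.2 × 10^-10) = 77.88 million years.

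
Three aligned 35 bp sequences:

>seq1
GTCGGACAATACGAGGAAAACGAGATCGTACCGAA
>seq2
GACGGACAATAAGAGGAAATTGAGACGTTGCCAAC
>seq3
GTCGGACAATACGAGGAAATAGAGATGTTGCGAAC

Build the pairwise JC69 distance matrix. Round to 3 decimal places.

seq1–seq2: 10/35 sites differ → p ≈ 0.285714, d = −0.75 ln(1 − 0.380952) = 0.359679 ≈ 0.360.
seq1–seq3: 8/35 sites differ → p ≈ 0.228571, d = −0.75 ln(1 − 0.304761) = 0.272625 ≈ 0.273.
seq2–seq3: 5/35 sites differ → p ≈ 0.142857, d = −0.75 ln(1 − 0.190476) = 0.158482 ≈ 0.158.

d(seq1,seq2) = 0.360, d(seq1,seq3) = 0.273, d(seq2,seq3) = 0.158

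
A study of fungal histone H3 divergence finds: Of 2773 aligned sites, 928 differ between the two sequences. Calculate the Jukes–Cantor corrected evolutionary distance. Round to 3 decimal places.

0.443

p = 928/2773 ≈ 0.334656.
d = −(3/4) ln(1 − 4p/3) = −0.75 ln(1 − 0.446208) = −0.75 ln(0.553792)
  = −0.75 × (-0.590966) = 0.443225 substitutions/site.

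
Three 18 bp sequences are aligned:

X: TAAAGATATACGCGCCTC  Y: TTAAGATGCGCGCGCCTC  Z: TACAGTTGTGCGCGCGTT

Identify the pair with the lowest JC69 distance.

X–Y: 4/18 differ, p = 0.222, d = 0.264.
X–Z: 6/18 differ, p = 0.333, d = 0.441.
Y–Z: 6/18 differ, p = 0.333, d = 0.441.
The smallest distance is between X and Y.

X and Y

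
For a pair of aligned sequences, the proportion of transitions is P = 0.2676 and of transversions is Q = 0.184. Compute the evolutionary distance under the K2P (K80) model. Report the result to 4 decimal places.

0.7498

Under the Kimura two-parameter model, d = −½ ln(1 − 2P − Q) − ¼ ln(1 − 2Q).
1 − 2P − Q = 0.2808, giving −½ ln(0.2808) = 0.635056.
1 − 2Q = 0.632, giving −¼ ln(0.632) = 0.114716.
d = 0.635056 + 0.114716 = 0.749772.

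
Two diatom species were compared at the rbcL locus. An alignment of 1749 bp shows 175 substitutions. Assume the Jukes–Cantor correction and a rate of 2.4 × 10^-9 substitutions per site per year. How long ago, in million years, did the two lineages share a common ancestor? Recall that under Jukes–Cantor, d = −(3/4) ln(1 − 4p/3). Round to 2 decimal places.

22.37

p = 175/1749 ≈ 0.100057.
d = −(3/4) ln(1 − 4p/3) = −0.75 ln(1 − 0.133409) = −0.75 ln(0.866591)
  = −0.75 × (-0.143188) = 0.107391 substitutions/site.
Under a molecular clock d = 2μt, so t = d/(2μ) = 0.107391 / (2 × 2.4 × 10^-9) = 22.37 million years.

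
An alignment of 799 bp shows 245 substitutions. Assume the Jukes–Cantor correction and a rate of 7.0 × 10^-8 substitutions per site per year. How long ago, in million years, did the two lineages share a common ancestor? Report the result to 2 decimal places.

2.82

p = 245/799 ≈ 0.306633.
d = −(3/4) ln(1 − 4p/3) = −0.75 ln(1 − 0.408844) = −0.75 ln(0.591156)
  = −0.75 × (-0.525675) = 0.394256 substitutions/site.
Under a molecular clock d = 2μt, so t = d/(2μ) = 0.394256 / (2 × 7.0 × 10^-8) = 2.82 million years.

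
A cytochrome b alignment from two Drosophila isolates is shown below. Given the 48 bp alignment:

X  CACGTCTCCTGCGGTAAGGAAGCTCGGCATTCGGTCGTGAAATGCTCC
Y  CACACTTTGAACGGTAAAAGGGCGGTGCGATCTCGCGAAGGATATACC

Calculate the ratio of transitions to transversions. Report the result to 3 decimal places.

Transitions are A↔G and C↔T; transversions are all other mismatches.
Transitions: 15. Transversions: 11.
R = 15/11 = 1.363636… ≈ 1.364 (to 3 d.p.).

1.364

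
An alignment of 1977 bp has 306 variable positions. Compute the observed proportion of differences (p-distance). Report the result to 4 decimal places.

0.1548

p = 306/1977 = 0.154779… ≈ 0.1548 (to 4 d.p.).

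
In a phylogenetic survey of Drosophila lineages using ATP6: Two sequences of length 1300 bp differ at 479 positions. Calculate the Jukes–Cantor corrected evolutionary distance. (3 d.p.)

p = 479/1300 ≈ 0.368462.
d = −(3/4) ln(1 − 4p/3) = −0.75 ln(1 − 0.491283) = −0.75 ln(0.508717)
  = −0.75 × (-0.675863) = 0.506897 substitutions/site.

0.507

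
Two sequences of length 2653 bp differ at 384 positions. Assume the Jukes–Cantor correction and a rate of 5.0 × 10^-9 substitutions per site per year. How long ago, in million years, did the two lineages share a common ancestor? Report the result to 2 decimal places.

16.08

p = 384/2653 ≈ 0.144742.
d = −(3/4) ln(1 − 4p/3) = −0.75 ln(1 − 0.192989) = −0.75 ln(0.807011)
  = −0.75 × (-0.214418) = 0.160814 substitutions/site.
Under a molecular clock d = 2μt, so t = d/(2μ) = 0.160814 / (2 × 5.0 × 10^-9) = 16.08 million years.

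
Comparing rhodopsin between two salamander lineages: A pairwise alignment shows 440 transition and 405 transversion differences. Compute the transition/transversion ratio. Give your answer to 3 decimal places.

R = 440/405 = 1.086419… ≈ 1.086 (to 3 d.p.).

1.086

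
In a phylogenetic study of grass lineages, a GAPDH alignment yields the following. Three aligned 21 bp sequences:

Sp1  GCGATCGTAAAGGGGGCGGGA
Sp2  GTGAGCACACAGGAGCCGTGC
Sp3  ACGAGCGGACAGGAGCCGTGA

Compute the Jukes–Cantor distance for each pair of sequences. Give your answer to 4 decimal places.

Sp1–Sp2: 9/21 sites differ → p ≈ 0.428571, d = −0.75 ln(1 − 0.571428) = 0.635472 ≈ 0.6355.
Sp1–Sp3: 7/21 sites differ → p ≈ 0.333333, d = −0.75 ln(1 − 0.444444) = 0.440839 ≈ 0.4408.
Sp2–Sp3: 5/21 sites differ → p ≈ 0.238095, d = −0.75 ln(1 − 0.31746) = 0.286451 ≈ 0.2865.

d(Sp1,Sp2) = 0.6355, d(Sp1,Sp3) = 0.4408, d(Sp2,Sp3) = 0.2865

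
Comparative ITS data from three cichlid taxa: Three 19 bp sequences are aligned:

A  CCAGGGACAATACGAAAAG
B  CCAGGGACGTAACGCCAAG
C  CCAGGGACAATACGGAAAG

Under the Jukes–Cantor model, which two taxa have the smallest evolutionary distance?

A–B: 5/19 differ, p = 0.263, d = 0.324.
A–C: 1/19 differ, p = 0.053, d = 0.055.
B–C: 5/19 differ, p = 0.263, d = 0.324.
The smallest distance is between A and C.

A and C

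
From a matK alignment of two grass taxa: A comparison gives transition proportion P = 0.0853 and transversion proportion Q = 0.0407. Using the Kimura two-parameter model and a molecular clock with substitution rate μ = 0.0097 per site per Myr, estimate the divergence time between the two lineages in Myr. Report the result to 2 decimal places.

7.21

Under the Kimura two-parameter model, d = −½ ln(1 − 2P − Q) − ¼ ln(1 − 2Q).
1 − 2P − Q = 0.7887, giving −½ ln(0.7887) = 0.118685.
1 − 2Q = 0.9186, giving −¼ ln(0.9186) = 0.021226.
d = 0.118685 + 0.021226 = 0.139911.
Under a molecular clock d = 2μt, so t = d/(2μ) = 0.139911 / (2 × 0.0097) = 7.21 Myr.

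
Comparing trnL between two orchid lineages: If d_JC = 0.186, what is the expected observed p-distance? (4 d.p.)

p = (3/4)(1 − e^(−4d/3)) = 0.75 × (1 − e^(-0.248)) = 0.75 × (1 − 0.780360) = 0.164730.

0.1647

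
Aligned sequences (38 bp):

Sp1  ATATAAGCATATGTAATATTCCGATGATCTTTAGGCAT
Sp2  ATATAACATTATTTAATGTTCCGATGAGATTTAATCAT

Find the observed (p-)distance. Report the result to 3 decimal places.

0.237

The sequences differ at 9 of 38 positions (sites 7, 8, 9, 13, 18, 28, 29, 34, 35).
p = 9/38 = 0.236842… ≈ 0.237 (to 3 d.p.).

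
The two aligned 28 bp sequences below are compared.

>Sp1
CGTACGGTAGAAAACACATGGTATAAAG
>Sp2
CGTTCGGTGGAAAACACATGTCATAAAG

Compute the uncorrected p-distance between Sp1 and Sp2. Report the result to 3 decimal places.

0.143

The sequences differ at 4 of 28 positions (sites 4, 9, 21, 22).
p = 4/28 = 0.142857… ≈ 0.143 (to 3 d.p.).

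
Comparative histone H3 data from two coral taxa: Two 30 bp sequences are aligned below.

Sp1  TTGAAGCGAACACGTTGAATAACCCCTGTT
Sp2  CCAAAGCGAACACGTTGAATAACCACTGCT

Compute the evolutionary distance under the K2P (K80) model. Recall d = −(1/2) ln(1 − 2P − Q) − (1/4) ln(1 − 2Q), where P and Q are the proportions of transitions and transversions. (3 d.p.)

0.196

Of 30 sites, 4 differences are transitions and 1 are transversions, so P = 4/30 ≈ 0.133333 and Q = 1/30 ≈ 0.033333.
Under the Kimura two-parameter model, d = −½ ln(1 − 2P − Q) − ¼ ln(1 − 2Q).
1 − 2P − Q = 0.700001, giving −½ ln(0.700001) = 0.178337.
1 − 2Q = 0.933334, giving −¼ ln(0.933334) = 0.017248.
d = 0.178337 + 0.017248 = 0.195585.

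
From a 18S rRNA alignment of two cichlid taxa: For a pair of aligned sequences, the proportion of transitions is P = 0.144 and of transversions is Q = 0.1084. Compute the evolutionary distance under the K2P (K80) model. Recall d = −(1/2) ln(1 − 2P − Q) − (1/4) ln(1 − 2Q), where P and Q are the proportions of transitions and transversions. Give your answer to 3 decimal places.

0.314

Under the Kimura two-parameter model, d = −½ ln(1 − 2P − Q) − ¼ ln(1 − 2Q).
1 − 2P − Q = 0.6036, giving −½ ln(0.6036) = 0.252422.
1 − 2Q = 0.7832, giving −¼ ln(0.7832) = 0.061092.
d = 0.252422 + 0.061092 = 0.313514.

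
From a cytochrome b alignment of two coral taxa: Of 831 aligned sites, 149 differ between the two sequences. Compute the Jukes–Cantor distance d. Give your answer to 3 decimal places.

0.205

p = 149/831 ≈ 0.179302.
d = −(3/4) ln(1 − 4p/3) = −0.75 ln(1 − 0.239069) = −0.75 ln(0.760931)
  = −0.75 × (-0.273213) = 0.204910 substitutions/site.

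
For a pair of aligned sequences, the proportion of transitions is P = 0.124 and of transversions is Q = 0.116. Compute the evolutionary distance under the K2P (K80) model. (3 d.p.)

0.292

Under the Kimura two-parameter model, d = −½ ln(1 − 2P − Q) − ¼ ln(1 − 2Q).
1 − 2P − Q = 0.636, giving −½ ln(0.636) = 0.226278.
1 − 2Q = 0.768, giving −¼ ln(0.768) = 0.065991.
d = 0.226278 + 0.065991 = 0.292269.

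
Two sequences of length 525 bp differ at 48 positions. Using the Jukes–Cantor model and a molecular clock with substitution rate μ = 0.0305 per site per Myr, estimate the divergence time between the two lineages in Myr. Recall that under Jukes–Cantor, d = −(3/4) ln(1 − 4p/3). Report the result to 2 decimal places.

1.60

p = 48/525 ≈ 0.091429.
d = −(3/4) ln(1 − 4p/3) = −0.75 ln(1 − 0.121905) = −0.75 ln(0.878095)
  = −0.75 × (-0.130000) = 0.097500 substitutions/site.
Under a molecular clock d = 2μt, so t = d/(2μ) = 0.097500 / (2 × 0.0305) = 1.60 Myr.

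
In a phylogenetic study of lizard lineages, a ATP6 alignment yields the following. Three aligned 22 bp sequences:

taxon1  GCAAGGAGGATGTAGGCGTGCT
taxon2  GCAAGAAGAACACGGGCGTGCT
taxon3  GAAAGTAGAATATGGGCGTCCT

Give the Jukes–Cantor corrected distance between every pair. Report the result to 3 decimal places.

taxon1–taxon2: 6/22 sites differ → p ≈ 0.272727, d = −0.75 ln(1 − 0.363636) = 0.338988 ≈ 0.339.
taxon1–taxon3: 6/22 sites differ → p ≈ 0.272727, d = −0.75 ln(1 − 0.363636) = 0.338988 ≈ 0.339.
taxon2–taxon3: 5/22 sites differ → p ≈ 0.227273, d = −0.75 ln(1 − 0.303031) = 0.270761 ≈ 0.271.

d(taxon1,taxon2) = 0.339, d(taxon1,taxon3) = 0.339, d(taxon2,taxon3) = 0.271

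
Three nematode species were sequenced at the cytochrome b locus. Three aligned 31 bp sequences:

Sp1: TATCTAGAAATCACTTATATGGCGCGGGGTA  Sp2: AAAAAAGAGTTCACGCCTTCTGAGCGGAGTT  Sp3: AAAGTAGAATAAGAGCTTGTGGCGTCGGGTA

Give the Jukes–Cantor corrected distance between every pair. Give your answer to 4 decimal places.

d(Sp1,Sp2) = 0.7771, d(Sp1,Sp3) = 0.6913, d(Sp2,Sp3) = 0.8740

Sp1–Sp2: 15/31 sites differ → p ≈ 0.483871, d = −0.75 ln(1 − 0.645161) = 0.777068 ≈ 0.7771.
Sp1–Sp3: 14/31 sites differ → p ≈ 0.451613, d = −0.75 ln(1 − 0.602151) = 0.691262 ≈ 0.6913.
Sp2–Sp3: 16/31 sites differ → p ≈ 0.516129, d = −0.75 ln(1 − 0.688172) = 0.873978 ≈ 0.8740.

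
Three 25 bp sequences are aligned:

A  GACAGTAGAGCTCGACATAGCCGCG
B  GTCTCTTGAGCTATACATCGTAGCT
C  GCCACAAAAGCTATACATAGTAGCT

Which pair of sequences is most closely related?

A–B: 10/25 differ, p = 0.400, d = 0.572.
A–C: 9/25 differ, p = 0.360, d = 0.490.
B–C: 6/25 differ, p = 0.240, d = 0.289.
The smallest distance is between B and C.

B and C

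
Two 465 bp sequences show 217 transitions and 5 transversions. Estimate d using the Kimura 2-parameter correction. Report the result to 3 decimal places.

1.447

P = 217/465 ≈ 0.466667 and Q = 5/465 ≈ 0.010753.
Under the Kimura two-parameter model, d = −½ ln(1 − 2P − Q) − ¼ ln(1 − 2Q).
1 − 2P − Q = 0.055913, giving −½ ln(0.055913) = 1.441979.
1 − 2Q = 0.978494, giving −¼ ln(0.978494) = 0.005435.
d = 1.441979 + 0.005435 = 1.447414.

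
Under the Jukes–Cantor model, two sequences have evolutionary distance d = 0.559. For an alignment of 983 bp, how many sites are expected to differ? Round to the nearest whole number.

Invert JC69: p = (3/4)(1 − e^(−4d/3)) = 0.75 × (1 − e^(-0.745333)) = 0.75 × (1 − 0.474576) = 0.394068.
Expected differing sites = pL ≈ 0.394068 × 983 = 387.368844 ≈ 387.

387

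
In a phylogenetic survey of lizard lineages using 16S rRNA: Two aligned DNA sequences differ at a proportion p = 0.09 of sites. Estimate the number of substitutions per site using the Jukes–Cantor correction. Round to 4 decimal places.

d = −(3/4) ln(1 − 4p/3) = −0.75 ln(1 − 0.12) = −0.75 ln(0.88)
  = −0.75 × (-0.127833) = 0.095875 substitutions/site.

0.0959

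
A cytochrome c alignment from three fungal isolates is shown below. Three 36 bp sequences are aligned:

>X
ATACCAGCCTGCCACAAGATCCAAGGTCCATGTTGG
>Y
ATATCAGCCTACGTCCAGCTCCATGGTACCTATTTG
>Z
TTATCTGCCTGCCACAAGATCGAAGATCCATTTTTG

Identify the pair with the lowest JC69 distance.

X and Z

X–Y: 11/36 differ, p = 0.306, d = 0.392.
X–Z: 7/36 differ, p = 0.194, d = 0.225.
Y–Z: 13/36 differ, p = 0.361, d = 0.493.
The smallest distance is between X and Z.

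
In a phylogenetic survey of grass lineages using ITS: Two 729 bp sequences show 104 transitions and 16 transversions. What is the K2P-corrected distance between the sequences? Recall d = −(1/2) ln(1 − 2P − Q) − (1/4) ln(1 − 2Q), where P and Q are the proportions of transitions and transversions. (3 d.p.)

0.195

P = 104/729 ≈ 0.142661 and Q = 16/729 ≈ 0.021948.
Under the Kimura two-parameter model, d = −½ ln(1 − 2P − Q) − ¼ ln(1 − 2Q).
1 − 2P − Q = 0.69273, giving −½ ln(0.69273) = 0.183557.
1 − 2Q = 0.956104, giving −¼ ln(0.956104) = 0.011222.
d = 0.183557 + 0.011222 = 0.194779.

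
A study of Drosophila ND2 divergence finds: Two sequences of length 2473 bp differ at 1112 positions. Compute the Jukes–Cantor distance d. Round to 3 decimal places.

0.686

p = 1112/2473 ≈ 0.449656.
d = −(3/4) ln(1 − 4p/3) = −0.75 ln(1 − 0.599541) = −0.75 ln(0.400459)
  = −0.75 × (-0.915144) = 0.686358 substitutions/site.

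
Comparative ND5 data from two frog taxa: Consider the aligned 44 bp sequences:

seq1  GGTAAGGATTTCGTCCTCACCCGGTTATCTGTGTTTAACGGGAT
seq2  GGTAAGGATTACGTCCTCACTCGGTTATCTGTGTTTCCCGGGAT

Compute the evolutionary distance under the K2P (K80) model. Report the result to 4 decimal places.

Of 44 sites, 1 differences are transitions and 3 are transversions, so P = 1/44 ≈ 0.022727 and Q = 3/44 ≈ 0.068182.
Under the Kimura two-parameter model, d = −½ ln(1 − 2P − Q) − ¼ ln(1 − 2Q).
1 − 2P − Q = 0.886364, giving −½ ln(0.886364) = 0.060314.
1 − 2Q = 0.863636, giving −¼ ln(0.863636) = 0.036651.
d = 0.060314 + 0.036651 = 0.096965.

0.0970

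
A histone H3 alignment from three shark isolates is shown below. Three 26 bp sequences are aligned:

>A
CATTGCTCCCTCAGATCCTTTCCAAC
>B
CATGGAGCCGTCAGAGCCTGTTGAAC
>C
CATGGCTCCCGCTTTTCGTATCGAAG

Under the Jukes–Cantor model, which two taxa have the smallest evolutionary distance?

A–B: 8/26 differ, p = 0.308, d = 0.396.
A–C: 9/26 differ, p = 0.346, d = 0.464.
B–C: 12/26 differ, p = 0.462, d = 0.717.
The smallest distance is between A and B.

A and B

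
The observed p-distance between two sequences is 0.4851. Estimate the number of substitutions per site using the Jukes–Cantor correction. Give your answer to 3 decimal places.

d = −(3/4) ln(1 − 4p/3) = −0.75 ln(1 − 0.6468) = −0.75 ln(0.3532)
  = −0.75 × (-1.040721) = 0.780541 substitutions/site.

0.781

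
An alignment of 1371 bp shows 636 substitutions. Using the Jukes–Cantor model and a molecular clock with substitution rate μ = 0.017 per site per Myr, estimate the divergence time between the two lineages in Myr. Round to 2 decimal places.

21.26

p = 636/1371 ≈ 0.463895.
d = −(3/4) ln(1 − 4p/3) = −0.75 ln(1 − 0.618527) = −0.75 ln(0.381473)
  = −0.75 × (-0.963715) = 0.722786 substitutions/site.
Under a molecular clock d = 2μt, so t = d/(2μ) = 0.722786 / (2 × 0.017) = 21.26 Myr.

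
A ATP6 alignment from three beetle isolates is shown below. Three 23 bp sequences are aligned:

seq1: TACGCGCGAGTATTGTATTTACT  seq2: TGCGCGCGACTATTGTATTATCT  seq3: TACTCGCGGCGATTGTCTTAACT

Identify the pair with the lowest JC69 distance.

seq1 and seq2

seq1–seq2: 4/23 differ, p = 0.174, d = 0.198.
seq1–seq3: 6/23 differ, p = 0.261, d = 0.321.
seq2–seq3: 6/23 differ, p = 0.261, d = 0.321.
The smallest distance is between seq1 and seq2.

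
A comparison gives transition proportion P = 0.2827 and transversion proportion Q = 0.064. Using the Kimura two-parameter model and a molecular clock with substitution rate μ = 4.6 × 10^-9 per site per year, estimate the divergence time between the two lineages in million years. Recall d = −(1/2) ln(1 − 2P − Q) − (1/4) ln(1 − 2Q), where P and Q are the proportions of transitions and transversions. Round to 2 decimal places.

57.67

Under the Kimura two-parameter model, d = −½ ln(1 − 2P − Q) − ¼ ln(1 − 2Q).
1 − 2P − Q = 0.3706, giving −½ ln(0.3706) = 0.496316.
1 − 2Q = 0.872, giving −¼ ln(0.872) = 0.034241.
d = 0.496316 + 0.034241 = 0.530557.
Under a molecular clock d = 2μt, so t = d/(2μ) = 0.530557 / (2 × 4.6 × 10^-9) = 57.67 million years.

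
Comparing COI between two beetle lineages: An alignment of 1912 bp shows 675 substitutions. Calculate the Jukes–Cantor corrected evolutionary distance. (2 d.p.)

p = 675/1912 ≈ 0.353033.
d = −(3/4) ln(1 − 4p/3) = −0.75 ln(1 − 0.470711) = −0.75 ln(0.529289)
  = −0.75 × (-0.636221) = 0.477166 substitutions/site.

0.48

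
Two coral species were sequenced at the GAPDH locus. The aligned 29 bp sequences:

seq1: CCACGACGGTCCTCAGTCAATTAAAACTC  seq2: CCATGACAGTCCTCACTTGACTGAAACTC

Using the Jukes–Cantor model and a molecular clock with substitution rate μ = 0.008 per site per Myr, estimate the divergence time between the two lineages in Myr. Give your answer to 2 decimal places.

18.20

The sequences differ at 7 of 29 sites (4, 8, 16, 18, 19, 21, 23), so p = 7/29 ≈ 0.241379.
d = −(3/4) ln(1 − 4p/3) = −0.75 ln(1 − 0.321839) = −0.75 ln(0.678161)
  = −0.75 × (-0.388371) = 0.291278 substitutions/site.
Under a molecular clock d = 2μt, so t = d/(2μ) = 0.291278 / (2 × 0.008) = 18.20 Myr.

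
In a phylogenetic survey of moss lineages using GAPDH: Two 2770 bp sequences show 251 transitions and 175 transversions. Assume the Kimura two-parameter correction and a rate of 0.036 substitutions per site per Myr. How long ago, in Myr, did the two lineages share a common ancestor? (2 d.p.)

2.42

P = 251/2770 ≈ 0.090614 and Q = 175/2770 ≈ 0.063177.
Under the Kimura two-parameter model, d = −½ ln(1 − 2P − Q) − ¼ ln(1 − 2Q).
1 − 2P − Q = 0.755595, giving −½ ln(0.755595) = 0.140125.
1 − 2Q = 0.873646, giving −¼ ln(0.873646) = 0.033770.
d = 0.140125 + 0.033770 = 0.173895.
Under a molecular clock d = 2μt, so t = d/(2μ) = 0.173895 / (2 × 0.036) = 2.42 Myr.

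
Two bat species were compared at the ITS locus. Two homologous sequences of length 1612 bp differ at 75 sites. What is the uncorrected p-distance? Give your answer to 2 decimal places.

p = 75/1612 = 0.046526… ≈ 0.05 (to 2 d.p.).

0.05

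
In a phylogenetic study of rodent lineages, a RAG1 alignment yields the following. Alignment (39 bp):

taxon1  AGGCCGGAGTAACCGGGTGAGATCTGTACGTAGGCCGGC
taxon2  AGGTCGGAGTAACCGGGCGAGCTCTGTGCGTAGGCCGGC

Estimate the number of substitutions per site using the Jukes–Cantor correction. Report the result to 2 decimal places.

The sequences differ at 4 of 39 sites (4, 18, 22, 28), so p = 4/39 ≈ 0.102564.
d = −(3/4) ln(1 − 4p/3) = −0.75 ln(1 − 0.136752) = −0.75 ln(0.863248)
  = −0.75 × (-0.147053) = 0.110290 substitutions/site.

0.11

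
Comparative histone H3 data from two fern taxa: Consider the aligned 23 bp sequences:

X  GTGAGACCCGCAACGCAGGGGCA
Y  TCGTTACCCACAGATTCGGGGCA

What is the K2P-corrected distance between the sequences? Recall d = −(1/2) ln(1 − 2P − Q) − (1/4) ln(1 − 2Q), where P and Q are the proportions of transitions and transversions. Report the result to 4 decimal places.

0.6535

Of 23 sites, 4 differences are transitions and 6 are transversions, so P = 4/23 ≈ 0.173913 and Q = 6/23 ≈ 0.26087.
Under the Kimura two-parameter model, d = −½ ln(1 − 2P − Q) − ¼ ln(1 − 2Q).
1 − 2P − Q = 0.391304, giving −½ ln(0.391304) = 0.469135.
1 − 2Q = 0.47826, giving −¼ ln(0.47826) = 0.184400.
d = 0.469135 + 0.184400 = 0.653535.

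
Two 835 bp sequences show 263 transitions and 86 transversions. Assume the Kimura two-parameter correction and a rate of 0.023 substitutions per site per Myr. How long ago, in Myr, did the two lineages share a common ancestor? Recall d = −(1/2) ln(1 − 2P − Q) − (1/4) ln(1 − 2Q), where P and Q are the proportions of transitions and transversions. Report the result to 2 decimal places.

P = 263/835 ≈ 0.31497 and Q = 86/835 ≈ 0.102994.
Under the Kimura two-parameter model, d = −½ ln(1 − 2P − Q) − ¼ ln(1 − 2Q).
1 − 2P − Q = 0.267066, giving −½ ln(0.267066) = 0.660130.
1 − 2Q = 0.794012, giving −¼ ln(0.794012) = 0.057664.
d = 0.660130 + 0.057664 = 0.717794.
Under a molecular clock d = 2μt, so t = d/(2μ) = 0.717794 / (2 × 0.023) = 15.60 Myr.

15.60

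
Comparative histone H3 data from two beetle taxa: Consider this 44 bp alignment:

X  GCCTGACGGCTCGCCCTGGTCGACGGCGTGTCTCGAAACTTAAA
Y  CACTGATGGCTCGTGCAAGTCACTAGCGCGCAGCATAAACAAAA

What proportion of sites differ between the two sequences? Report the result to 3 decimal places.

The sequences differ at 20 of 44 positions.
p = 20/44 = 0.454545… ≈ 0.455 (to 3 d.p.).

0.455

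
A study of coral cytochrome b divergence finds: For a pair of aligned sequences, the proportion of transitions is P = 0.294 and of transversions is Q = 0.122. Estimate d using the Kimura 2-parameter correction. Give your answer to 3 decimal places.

0.689

Under the Kimura two-parameter model, d = −½ ln(1 − 2P − Q) − ¼ ln(1 − 2Q).
1 − 2P − Q = 0.29, giving −½ ln(0.29) = 0.618937.
1 − 2Q = 0.756, giving −¼ ln(0.756) = 0.069928.
d = 0.618937 + 0.069928 = 0.688865.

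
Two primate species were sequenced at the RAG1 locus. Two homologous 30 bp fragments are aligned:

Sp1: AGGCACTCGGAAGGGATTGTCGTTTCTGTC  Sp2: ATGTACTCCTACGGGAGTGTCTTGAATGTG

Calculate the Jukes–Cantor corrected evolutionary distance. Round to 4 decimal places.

The sequences differ at 11 of 30 sites, so p = 11/30 ≈ 0.366667.
d = −(3/4) ln(1 − 4p/3) = −0.75 ln(1 − 0.488889) = −0.75 ln(0.511111)
  = −0.75 × (-0.671168) = 0.503376 substitutions/site.

0.5034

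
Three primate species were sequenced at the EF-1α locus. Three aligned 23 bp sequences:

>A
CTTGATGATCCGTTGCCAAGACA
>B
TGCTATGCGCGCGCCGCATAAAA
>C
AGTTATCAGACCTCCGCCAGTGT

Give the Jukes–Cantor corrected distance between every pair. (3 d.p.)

d(A,B) = 1.528, d(A,C) = 1.252, d(B,C) = 1.051

A–B: 15/23 sites differ → p ≈ 0.652174, d = −0.75 ln(1 − 0.869565) = 1.527660 ≈ 1.528.
A–C: 14/23 sites differ → p ≈ 0.608696, d = −0.75 ln(1 − 0.811595) = 1.251871 ≈ 1.252.
B–C: 13/23 sites differ → p ≈ 0.565217, d = −0.75 ln(1 − 0.753623) = 1.050669 ≈ 1.051.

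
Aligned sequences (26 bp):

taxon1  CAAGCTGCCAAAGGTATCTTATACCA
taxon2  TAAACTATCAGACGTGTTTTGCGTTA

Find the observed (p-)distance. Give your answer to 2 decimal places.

The sequences differ at 13 of 26 positions.
p = 13/26 = 0.50.

0.50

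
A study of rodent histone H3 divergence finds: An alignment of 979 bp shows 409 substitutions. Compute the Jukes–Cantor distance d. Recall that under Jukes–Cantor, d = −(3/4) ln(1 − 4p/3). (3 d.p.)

0.611

p = 409/979 ≈ 0.417773.
d = −(3/4) ln(1 − 4p/3) = −0.75 ln(1 − 0.557031) = −0.75 ln(0.442969)
  = −0.75 × (-0.814255) = 0.610691 substitutions/site.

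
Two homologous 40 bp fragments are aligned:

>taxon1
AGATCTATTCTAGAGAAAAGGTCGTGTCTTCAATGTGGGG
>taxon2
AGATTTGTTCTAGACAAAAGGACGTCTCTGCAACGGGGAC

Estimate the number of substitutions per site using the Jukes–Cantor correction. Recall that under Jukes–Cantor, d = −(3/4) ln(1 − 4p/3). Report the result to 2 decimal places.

The sequences differ at 10 of 40 sites (5, 7, 15, 22, 26, 30, 34, 36, 39, 40), so p = 10/40 = 0.25.
d = −(3/4) ln(1 − 4p/3) = −0.75 ln(1 − 0.333333) = −0.75 ln(0.666667)
  = −0.75 × (-0.405465) = 0.304099 substitutions/site.

0.30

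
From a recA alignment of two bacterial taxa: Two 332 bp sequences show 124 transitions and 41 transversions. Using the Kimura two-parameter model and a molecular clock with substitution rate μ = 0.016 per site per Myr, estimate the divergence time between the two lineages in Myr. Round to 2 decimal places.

34.15

P = 124/332 ≈ 0.373494 and Q = 41/332 ≈ 0.123494.
Under the Kimura two-parameter model, d = −½ ln(1 − 2P − Q) − ¼ ln(1 − 2Q).
1 − 2P − Q = 0.129518, giving −½ ln(0.129518) = 1.021968.
1 − 2Q = 0.753012, giving −¼ ln(0.753012) = 0.070919.
d = 1.021968 + 0.070919 = 1.092887.
Under a molecular clock d = 2μt, so t = d/(2μ) = 1.092887 / (2 × 0.016) = 34.15 Myr.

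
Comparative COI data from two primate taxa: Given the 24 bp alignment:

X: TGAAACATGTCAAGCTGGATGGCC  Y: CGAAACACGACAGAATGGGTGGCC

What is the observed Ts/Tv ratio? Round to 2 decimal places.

Transitions are A↔G and C↔T; transversions are all other mismatches.
Transitions: 5. Transversions: 2.
R = 5/2 = 2.50.

2.50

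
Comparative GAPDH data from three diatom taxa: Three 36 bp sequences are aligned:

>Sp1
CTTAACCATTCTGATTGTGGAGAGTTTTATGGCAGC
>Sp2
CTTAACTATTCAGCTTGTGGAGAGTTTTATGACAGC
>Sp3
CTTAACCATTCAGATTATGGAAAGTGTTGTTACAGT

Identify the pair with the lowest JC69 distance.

Sp1–Sp2: 4/36 differ, p = 0.111, d = 0.120.
Sp1–Sp3: 8/36 differ, p = 0.222, d = 0.264.
Sp2–Sp3: 8/36 differ, p = 0.222, d = 0.264.
The smallest distance is between Sp1 and Sp2.

Sp1 and Sp2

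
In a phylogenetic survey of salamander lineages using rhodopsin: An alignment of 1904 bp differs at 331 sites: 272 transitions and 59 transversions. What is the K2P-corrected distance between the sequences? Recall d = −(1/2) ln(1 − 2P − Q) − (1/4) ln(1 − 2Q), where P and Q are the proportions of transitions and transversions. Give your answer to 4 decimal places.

P = 272/1904 ≈ 0.142857 and Q = 59/1904 ≈ 0.030987.
Under the Kimura two-parameter model, d = −½ ln(1 − 2P − Q) − ¼ ln(1 − 2Q).
1 − 2P − Q = 0.683299, giving −½ ln(0.683299) = 0.190411.
1 − 2Q = 0.938026, giving −¼ ln(0.938026) = 0.015994.
d = 0.190411 + 0.015994 = 0.206405.

0.2064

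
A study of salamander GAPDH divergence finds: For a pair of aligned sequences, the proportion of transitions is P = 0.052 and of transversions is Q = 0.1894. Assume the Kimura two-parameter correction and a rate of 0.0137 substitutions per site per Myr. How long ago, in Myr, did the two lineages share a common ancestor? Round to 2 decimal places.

10.68

Under the Kimura two-parameter model, d = −½ ln(1 − 2P − Q) − ¼ ln(1 − 2Q).
1 − 2P − Q = 0.7066, giving −½ ln(0.7066) = 0.173645.
1 − 2Q = 0.6212, giving −¼ ln(0.6212) = 0.119026.
d = 0.173645 + 0.119026 = 0.292671.
Under a molecular clock d = 2μt, so t = d/(2μ) = 0.292671 / (2 × 0.0137) = 10.68 Myr.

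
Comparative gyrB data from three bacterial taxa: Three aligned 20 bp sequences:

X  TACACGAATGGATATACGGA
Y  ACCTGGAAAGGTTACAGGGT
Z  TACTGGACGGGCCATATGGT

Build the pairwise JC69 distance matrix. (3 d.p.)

d(X,Y) = 0.687, d(X,Z) = 0.572, d(Y,Z) = 0.572

X–Y: 9/20 sites differ → p = 0.45, d = −0.75 ln(1 − 0.6) = 0.687218 ≈ 0.687.
X–Z: 8/20 sites differ → p = 0.4, d = −0.75 ln(1 − 0.533333) = 0.571605 ≈ 0.572.
Y–Z: 8/20 sites differ → p = 0.4, d = −0.75 ln(1 − 0.533333) = 0.571605 ≈ 0.572.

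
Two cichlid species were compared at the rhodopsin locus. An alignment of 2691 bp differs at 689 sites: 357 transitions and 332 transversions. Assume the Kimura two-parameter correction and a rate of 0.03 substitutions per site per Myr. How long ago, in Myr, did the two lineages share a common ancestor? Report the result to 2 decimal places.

5.28

P = 357/2691 ≈ 0.132664 and Q = 332/2691 ≈ 0.123374.
Under the Kimura two-parameter model, d = −½ ln(1 − 2P − Q) − ¼ ln(1 − 2Q).
1 − 2P − Q = 0.611298, giving −½ ln(0.611298) = 0.246085.
1 − 2Q = 0.753252, giving −¼ ln(0.753252) = 0.070839.
d = 0.246085 + 0.070839 = 0.316924.
Under a molecular clock d = 2μt, so t = d/(2μ) = 0.316924 / (2 × 0.03) = 5.28 Myr.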